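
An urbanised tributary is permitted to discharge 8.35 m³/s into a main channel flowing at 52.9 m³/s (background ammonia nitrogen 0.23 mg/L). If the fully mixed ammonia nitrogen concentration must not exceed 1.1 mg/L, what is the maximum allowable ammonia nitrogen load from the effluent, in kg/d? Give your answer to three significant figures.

Mass balance at the limit: 52.90·0.2300 + 8.350·Cₑ = 61.25·1.1 → Cₑ = 6.612 mg/L.
Load = 8.350 m³/s × 6.612 g/m³ × 86 400 s/d = 4770 kg/d.

4770 kg/d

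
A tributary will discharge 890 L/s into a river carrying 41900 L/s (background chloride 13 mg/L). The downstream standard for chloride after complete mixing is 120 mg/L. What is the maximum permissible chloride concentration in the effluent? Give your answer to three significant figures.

5160 mg/L

At the limit, (Qr·Cr + Qe·Cₑ)/(Qr + Qe) = 120:
Cₑ = (42790·120 − 41900·13.00) / 890.0 = 5157 mg/L.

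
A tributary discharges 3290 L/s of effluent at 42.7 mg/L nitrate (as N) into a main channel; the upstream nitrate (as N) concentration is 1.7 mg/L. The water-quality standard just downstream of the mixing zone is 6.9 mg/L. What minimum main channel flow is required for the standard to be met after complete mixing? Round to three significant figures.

Set C_mix = 6.9: (Q·1.700 + 3290·42.70) / (Q + 3290) = 6.9
→ Q = 3290·(42.70 − 6.9)/(6.9 − 1.700) = 22650 L/s.

22700 L/s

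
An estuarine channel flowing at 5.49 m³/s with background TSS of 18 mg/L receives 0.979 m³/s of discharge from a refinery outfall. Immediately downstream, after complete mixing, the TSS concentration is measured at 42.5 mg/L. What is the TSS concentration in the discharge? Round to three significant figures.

180 mg/L

Mass balance: 5.490·18.00 + 0.9790·Cₑ = 6.469·42.50
→ Cₑ = (6.469·42.50 − 5.490·18.00) / 0.9790 = 179.9 mg/L.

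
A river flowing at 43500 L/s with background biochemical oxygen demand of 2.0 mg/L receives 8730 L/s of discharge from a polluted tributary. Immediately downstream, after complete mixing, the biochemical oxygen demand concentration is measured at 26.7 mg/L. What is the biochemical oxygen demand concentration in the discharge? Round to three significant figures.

150 mg/L

Mass balance: 43500·2.000 + 8730·Cₑ = 52230·26.70
→ Cₑ = (52230·26.70 − 43500·2.000) / 8730 = 149.8 mg/L.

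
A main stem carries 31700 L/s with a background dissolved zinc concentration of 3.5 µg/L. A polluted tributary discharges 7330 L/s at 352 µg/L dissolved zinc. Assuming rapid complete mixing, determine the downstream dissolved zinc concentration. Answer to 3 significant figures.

68.9 µg/L

Mass balance: C = (31700·3.500 + 7330·352.0) / 39030 = 2691000/39030 = 68.95 µg/L.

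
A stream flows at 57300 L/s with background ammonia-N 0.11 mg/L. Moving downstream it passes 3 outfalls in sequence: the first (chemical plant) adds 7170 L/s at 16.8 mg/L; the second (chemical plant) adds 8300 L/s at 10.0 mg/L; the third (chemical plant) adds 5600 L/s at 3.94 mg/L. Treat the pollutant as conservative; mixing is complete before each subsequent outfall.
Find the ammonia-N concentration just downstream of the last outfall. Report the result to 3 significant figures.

Below outfall 1: Q → 64470 L/s, C = (57300·0.1100 + 7170·16.80)/64470 = 1.966 mg/L.
Below outfall 2: Q → 72770 L/s, C = (64470·1.966 + 8300·10.00)/72770 = 2.882 mg/L.
Below outfall 3: Q → 78370 L/s, C = (72770·2.882 + 5600·3.940)/78370 = 2.958 mg/L.

2.96 mg/L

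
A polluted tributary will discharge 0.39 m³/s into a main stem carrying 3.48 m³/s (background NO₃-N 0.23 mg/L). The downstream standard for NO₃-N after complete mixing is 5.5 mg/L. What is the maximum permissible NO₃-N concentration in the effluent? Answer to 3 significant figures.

52.5 mg/L

At the limit, (Qr·Cr + Qe·Cₑ)/(Qr + Qe) = 5.5:
Cₑ = (3.870·5.5 − 3.480·0.2300) / 0.3900 = 52.52 mg/L.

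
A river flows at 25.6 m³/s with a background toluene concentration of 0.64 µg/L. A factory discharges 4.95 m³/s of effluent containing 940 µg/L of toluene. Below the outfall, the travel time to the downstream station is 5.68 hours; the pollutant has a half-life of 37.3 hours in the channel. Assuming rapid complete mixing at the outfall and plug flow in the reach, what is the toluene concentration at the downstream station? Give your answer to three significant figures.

138 µg/L

Mass balance: C = (25.60·0.6400 + 4.950·940.0) / 30.55 = 4669/30.55 = 152.8 µg/L.
Half-life 37.3 h → k = ln 2 / 37.3 = 0.01858 h⁻¹ = 0.4460 d⁻¹.
After decay, C = 152.8 × e^(−kt) = 152.8 × 0.8998 = 137.5 µg/L.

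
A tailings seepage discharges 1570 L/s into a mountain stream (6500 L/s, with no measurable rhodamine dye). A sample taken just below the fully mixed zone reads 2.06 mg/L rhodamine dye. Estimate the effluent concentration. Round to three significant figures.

10.6 mg/L

Mass balance: 6500·0 + 1570·Cₑ = 8070·2.060
→ Cₑ = (8070·2.060 − 6500·0) / 1570 = 10.59 mg/L.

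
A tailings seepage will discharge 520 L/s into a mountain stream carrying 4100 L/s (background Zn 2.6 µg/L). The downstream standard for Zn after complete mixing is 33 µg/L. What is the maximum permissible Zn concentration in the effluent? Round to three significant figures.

At the limit, (Qr·Cr + Qe·Cₑ)/(Qr + Qe) = 33:
Cₑ = (4620·33 − 4100·2.600) / 520.0 = 272.7 µg/L.

273 µg/L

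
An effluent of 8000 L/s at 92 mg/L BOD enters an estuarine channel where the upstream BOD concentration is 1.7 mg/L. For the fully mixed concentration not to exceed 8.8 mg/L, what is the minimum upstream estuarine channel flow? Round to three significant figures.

Set C_mix = 8.8: (Q·1.700 + 8000·92.00) / (Q + 8000) = 8.8
→ Q = 8000·(92.00 − 8.8)/(8.8 − 1.700) = 93750 L/s.

93700 L/s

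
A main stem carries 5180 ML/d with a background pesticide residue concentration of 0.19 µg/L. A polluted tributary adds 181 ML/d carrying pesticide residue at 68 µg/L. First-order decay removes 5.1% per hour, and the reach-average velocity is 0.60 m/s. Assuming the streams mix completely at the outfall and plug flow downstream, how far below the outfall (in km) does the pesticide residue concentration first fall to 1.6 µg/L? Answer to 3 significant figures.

Mass balance: C = (5180·0.1900 + 181.0·68.00) / 5361 = 13290/5361 = 2.479 µg/L.
5.1%/h lost → k = −ln(1 − 0.051) = 0.05235 h⁻¹.
Set 2.479·exp(−k·t) = 1.6 → t = ln(2.479/1.6)/k = 30120 s = 8.368 h.
Distance = v·t = 0.60·30120 = 18070 m = 18.07 km.

18.1 km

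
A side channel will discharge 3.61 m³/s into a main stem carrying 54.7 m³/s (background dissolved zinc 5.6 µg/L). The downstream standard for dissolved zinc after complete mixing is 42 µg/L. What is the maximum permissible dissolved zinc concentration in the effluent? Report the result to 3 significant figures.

594 µg/L

At the limit, (Qr·Cr + Qe·Cₑ)/(Qr + Qe) = 42:
Cₑ = (58.31·42 − 54.70·5.600) / 3.610 = 593.5 µg/L.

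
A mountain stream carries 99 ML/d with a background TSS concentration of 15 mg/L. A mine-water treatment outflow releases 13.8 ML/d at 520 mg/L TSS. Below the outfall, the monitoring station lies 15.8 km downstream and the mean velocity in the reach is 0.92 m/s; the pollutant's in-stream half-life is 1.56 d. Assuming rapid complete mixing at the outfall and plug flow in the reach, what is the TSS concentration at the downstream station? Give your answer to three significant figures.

70.3 mg/L

Mixed concentration C = ΣQC/ΣQ = (99.00·15.00 + 13.80·520.0) / 112.8 = 8661/112.8 = 76.78 mg/L.
Travel time t = 15.8·1000 / 0.92 = 17170 s = 4.771 h.
Half-life 1.56 d → k = ln 2 / 1.56 = 0.4443 d⁻¹.
Decay over the reach: 76.78·exp(−kt) = 76.78·0.9155 = 70.29 mg/L.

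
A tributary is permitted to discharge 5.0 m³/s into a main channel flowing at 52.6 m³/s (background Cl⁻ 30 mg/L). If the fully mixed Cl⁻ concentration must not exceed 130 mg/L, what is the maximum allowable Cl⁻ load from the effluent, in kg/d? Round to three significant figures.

Mass balance at the limit: 52.60·30.00 + 5.000·Cₑ = 57.60·130 → Cₑ = 1182 mg/L.
Load = 5.000 m³/s × 1182 g/m³ × 86 400 s/d = 510600 kg/d.

511000 kg/d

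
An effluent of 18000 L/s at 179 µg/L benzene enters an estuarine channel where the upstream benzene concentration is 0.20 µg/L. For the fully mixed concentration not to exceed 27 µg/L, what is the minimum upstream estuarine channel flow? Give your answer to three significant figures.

Set C_mix = 27: (Q·0.2000 + 18000·179.0) / (Q + 18000) = 27
→ Q = 18000·(179.0 − 27)/(27 − 0.2000) = 102100 L/s.

102000 L/s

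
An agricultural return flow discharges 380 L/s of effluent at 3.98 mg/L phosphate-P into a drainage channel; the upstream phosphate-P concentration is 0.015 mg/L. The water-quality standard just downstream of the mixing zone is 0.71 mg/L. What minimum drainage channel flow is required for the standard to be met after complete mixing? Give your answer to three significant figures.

1790 L/s

Set C_mix = 0.71: (Q·0.01500 + 380.0·3.980) / (Q + 380.0) = 0.71
→ Q = 380.0·(3.980 − 0.71)/(0.71 − 0.01500) = 1788 L/s.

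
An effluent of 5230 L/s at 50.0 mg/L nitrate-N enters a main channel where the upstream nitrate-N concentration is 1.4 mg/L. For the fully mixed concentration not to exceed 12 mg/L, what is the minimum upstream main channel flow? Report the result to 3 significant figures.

Set C_mix = 12: (Q·1.400 + 5230·50.00) / (Q + 5230) = 12
→ Q = 5230·(50.00 − 12)/(12 − 1.400) = 18750 L/s.

18700 L/s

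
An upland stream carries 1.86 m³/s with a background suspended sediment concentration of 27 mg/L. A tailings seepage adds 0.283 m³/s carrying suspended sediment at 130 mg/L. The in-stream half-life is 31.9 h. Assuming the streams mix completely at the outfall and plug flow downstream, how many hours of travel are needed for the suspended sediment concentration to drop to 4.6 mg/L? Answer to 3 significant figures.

Mass balance: C = (1.860·27.00 + 0.2830·130.0) / 2.143 = 87.01/2.143 = 40.60 mg/L.
Half-life 31.9 h → k = ln 2 / 31.9 = 0.02173 h⁻¹ = 0.5215 d⁻¹.
40.60·exp(−k·t) = 4.6 → t = ln(40.60/4.6)/k = 360800 s = 100.2 h.

100 h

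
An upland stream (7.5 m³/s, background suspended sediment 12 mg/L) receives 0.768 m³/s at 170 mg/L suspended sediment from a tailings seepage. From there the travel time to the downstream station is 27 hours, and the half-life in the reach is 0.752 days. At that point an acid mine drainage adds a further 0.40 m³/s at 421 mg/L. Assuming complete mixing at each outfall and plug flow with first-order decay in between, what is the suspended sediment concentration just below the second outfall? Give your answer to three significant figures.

Mass balance: C = (7.500·12.00 + 0.7680·170.0) / 8.268 = 220.6/8.268 = 26.68 mg/L; combined flow 8.268 m³/s.
Half-life 0.752 d → k = ln 2 / 0.752 = 0.9217 d⁻¹.
Decay over the reach: 26.68·exp(−kt) = 26.68·0.3545 = 9.458 mg/L.
At the second outfall, C = (8.268·9.458 + 0.4000·421.0) / (8.268 + 0.4000) = 28.45 mg/L.

28.4 mg/L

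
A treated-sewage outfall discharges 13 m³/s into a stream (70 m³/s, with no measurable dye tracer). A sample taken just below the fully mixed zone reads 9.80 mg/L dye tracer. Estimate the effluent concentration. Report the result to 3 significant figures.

Mass balance: 70.00·0 + 13.00·Cₑ = 83.00·9.800
→ Cₑ = (83.00·9.800 − 70.00·0) / 13.00 = 62.57 mg/L.

62.6 mg/L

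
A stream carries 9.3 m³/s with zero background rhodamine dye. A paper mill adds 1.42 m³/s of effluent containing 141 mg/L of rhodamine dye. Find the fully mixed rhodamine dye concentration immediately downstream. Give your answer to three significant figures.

Flow-weighted average: C = (9.300·0 + 1.420·141.0) / 10.72 = 200.2/10.72 = 18.68 mg/L.

18.7 mg/L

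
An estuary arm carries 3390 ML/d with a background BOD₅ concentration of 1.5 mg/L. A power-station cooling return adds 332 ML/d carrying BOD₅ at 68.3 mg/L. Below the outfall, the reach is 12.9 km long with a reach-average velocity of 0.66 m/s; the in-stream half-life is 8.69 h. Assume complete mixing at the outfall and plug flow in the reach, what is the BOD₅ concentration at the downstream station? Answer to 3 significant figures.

4.84 mg/L

Conservation of mass: C = (3390·1.500 + 332.0·68.30) / 3722 = 27760/3722 = 7.459 mg/L.
Travel time t = 12.9·1000 / 0.66 = 19550 s = 5.429 h.
Half-life 8.69 h → k = ln 2 / 8.69 = 0.07976 h⁻¹ = 1.914 d⁻¹.
Decay over the reach: 7.459·exp(−kt) = 7.459·0.6485 = 4.837 mg/L.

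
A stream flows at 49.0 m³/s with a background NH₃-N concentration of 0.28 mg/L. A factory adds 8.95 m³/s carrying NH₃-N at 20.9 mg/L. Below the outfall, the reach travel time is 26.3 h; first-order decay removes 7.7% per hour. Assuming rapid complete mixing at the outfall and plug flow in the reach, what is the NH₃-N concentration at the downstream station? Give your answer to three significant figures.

0.421 mg/L

Mixed concentration C = ΣQC/ΣQ = (49.00·0.2800 + 8.950·20.90) / 57.95 = 200.8/57.95 = 3.465 mg/L.
7.7%/h lost → k = −ln(1 − 0.077) = 0.08013 h⁻¹.
Decay over the reach: 3.465·exp(−kt) = 3.465·0.1216 = 0.4212 mg/L.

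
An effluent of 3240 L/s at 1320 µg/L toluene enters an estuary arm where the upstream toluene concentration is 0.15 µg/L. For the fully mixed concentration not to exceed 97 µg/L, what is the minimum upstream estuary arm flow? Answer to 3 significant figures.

40900 L/s

Set C_mix = 97: (Q·0.1500 + 3240·1320) / (Q + 3240) = 97
→ Q = 3240·(1320 − 97)/(97 − 0.1500) = 40910 L/s.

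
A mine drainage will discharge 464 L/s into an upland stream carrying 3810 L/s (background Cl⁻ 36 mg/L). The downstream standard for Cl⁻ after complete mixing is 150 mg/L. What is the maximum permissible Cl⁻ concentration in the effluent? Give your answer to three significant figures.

At the limit, (Qr·Cr + Qe·Cₑ)/(Qr + Qe) = 150:
Cₑ = (4274·150 − 3810·36.00) / 464.0 = 1086 mg/L.

1090 mg/L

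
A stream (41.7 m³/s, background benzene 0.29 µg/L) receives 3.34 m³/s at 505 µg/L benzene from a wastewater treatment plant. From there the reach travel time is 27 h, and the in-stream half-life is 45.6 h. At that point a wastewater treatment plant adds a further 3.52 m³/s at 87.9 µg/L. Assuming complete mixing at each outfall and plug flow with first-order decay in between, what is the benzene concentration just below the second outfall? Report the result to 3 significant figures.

After mixing, C = (41.70·0.2900 + 3.340·505.0) / 45.04 = 1699/45.04 = 37.72 µg/L; combined flow 45.04 m³/s.
Half-life 45.6 h → k = ln 2 / 45.6 = 0.01520 h⁻¹ = 0.3648 d⁻¹.
Decay over the reach: 37.72·exp(−kt) = 37.72·0.6634 = 25.02 µg/L.
Second outfall: C = (45.04·25.02 + 3.520·87.90)/48.56 = 29.58 µg/L.

29.6 µg/L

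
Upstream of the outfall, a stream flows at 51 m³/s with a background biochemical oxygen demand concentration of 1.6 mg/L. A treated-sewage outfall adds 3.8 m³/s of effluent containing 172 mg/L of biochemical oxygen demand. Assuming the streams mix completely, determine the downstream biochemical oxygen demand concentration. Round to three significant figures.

After mixing, C = (51.00·1.600 + 3.800·172.0) / 54.80 = 735.2/54.80 = 13.42 mg/L.

13.4 mg/L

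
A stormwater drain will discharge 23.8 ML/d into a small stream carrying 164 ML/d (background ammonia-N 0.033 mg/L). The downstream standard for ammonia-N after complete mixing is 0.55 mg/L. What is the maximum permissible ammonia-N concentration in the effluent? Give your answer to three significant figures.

At the limit, (Qr·Cr + Qe·Cₑ)/(Qr + Qe) = 0.55:
Cₑ = (187.8·0.55 − 164.0·0.03300) / 23.80 = 4.113 mg/L.

4.11 mg/L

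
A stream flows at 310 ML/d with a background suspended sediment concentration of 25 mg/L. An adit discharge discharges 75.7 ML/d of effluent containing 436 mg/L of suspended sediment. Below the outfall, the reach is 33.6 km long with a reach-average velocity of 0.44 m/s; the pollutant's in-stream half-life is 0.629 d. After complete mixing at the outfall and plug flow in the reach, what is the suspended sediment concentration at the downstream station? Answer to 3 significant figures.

39.9 mg/L

Flow-weighted average: C = (310.0·25.00 + 75.70·436.0) / 385.7 = 40760/385.7 = 105.7 mg/L.
Travel time t = 33.6·1000 / 0.44 = 76360 s = 21.21 h.
Half-life 0.629 d → k = ln 2 / 0.629 = 1.102 d⁻¹.
Applying C = C₀e^(−kt): 105.7 × 0.3776 = 39.90 mg/L.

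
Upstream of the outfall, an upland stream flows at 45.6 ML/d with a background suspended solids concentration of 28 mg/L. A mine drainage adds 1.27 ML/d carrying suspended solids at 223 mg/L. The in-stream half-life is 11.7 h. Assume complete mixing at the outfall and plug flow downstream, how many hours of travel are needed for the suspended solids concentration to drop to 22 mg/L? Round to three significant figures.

Conservation of mass: C = (45.60·28.00 + 1.270·223.0) / 46.87 = 1560/46.87 = 33.28 mg/L.
Half-life 11.7 h → k = ln 2 / 11.7 = 0.05924 h⁻¹ = 1.422 d⁻¹.
33.28·exp(−k·t) = 22 → t = ln(33.28/22)/k = 25160 s = 6.989 h.

6.99 h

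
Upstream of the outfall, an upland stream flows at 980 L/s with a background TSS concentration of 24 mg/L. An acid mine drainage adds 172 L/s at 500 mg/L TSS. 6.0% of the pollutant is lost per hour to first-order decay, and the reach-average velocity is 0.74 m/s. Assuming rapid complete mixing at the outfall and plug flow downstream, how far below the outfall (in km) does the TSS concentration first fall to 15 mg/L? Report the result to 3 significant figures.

After mixing, C = (980.0·24.00 + 172.0·500.0) / 1152 = 109500/1152 = 95.07 mg/L.
6.0%/h lost → k = −ln(1 − 0.06) = 0.06188 h⁻¹.
Set 95.07·exp(−k·t) = 15 → t = ln(95.07/15)/k = 107400 s = 29.84 h.
Distance = v·t = 0.74·107400 = 79500 m = 79.50 km.

79.5 km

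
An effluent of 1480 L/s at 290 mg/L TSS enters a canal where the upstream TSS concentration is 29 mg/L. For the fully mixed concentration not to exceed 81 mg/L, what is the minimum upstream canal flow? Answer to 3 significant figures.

Set C_mix = 81: (Q·29.00 + 1480·290.0) / (Q + 1480) = 81
→ Q = 1480·(290.0 − 81)/(81 − 29.00) = 5948 L/s.

5950 L/s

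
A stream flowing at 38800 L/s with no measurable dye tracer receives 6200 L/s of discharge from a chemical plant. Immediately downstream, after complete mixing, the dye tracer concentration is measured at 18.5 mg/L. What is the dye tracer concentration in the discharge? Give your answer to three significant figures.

134 mg/L

Mass balance: 38800·0 + 6200·Cₑ = 45000·18.50
→ Cₑ = (45000·18.50 − 38800·0) / 6200 = 134.3 mg/L.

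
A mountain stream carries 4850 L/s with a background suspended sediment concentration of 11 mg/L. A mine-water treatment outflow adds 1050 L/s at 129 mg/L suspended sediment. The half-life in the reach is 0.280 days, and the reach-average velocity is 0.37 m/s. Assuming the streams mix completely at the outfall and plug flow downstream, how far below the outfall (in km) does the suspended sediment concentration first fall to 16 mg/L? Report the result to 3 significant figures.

8.95 km

Mass balance: C = (4850·11.00 + 1050·129.0) / 5900 = 188800/5900 = 32.00 mg/L.
Half-life 0.280 d → k = ln 2 / 0.280 = 2.476 d⁻¹.
Set 32.00·exp(−k·t) = 16 → t = ln(32.00/16)/k = 24190 s = 6.720 h.
Distance = v·t = 0.37·24190 = 8951 m = 8.951 km.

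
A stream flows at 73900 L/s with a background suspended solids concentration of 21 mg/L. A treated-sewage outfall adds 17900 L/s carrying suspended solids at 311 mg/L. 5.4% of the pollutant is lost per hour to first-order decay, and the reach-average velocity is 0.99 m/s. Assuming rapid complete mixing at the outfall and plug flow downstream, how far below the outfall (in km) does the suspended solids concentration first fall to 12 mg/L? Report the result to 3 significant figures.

120 km

After mixing, C = (73900·21.00 + 17900·311.0) / 91800 = 7119000/91800 = 77.55 mg/L.
5.4%/h lost → k = −ln(1 − 0.054) = 0.05551 h⁻¹.
Set 77.55·exp(−k·t) = 12 → t = ln(77.55/12)/k = 121000 s = 33.61 h.
Distance = v·t = 0.99·121000 = 119800 m = 119.8 km.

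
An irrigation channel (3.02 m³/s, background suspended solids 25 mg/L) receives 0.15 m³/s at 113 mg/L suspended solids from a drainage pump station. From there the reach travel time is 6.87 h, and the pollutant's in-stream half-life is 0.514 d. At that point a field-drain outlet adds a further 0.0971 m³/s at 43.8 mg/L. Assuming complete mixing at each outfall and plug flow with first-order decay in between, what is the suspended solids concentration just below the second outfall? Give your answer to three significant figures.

20.5 mg/L

Conservation of mass: C = (3.020·25.00 + 0.1500·113.0) / 3.170 = 92.45/3.170 = 29.16 mg/L; combined flow 3.170 m³/s.
Half-life 0.514 d → k = ln 2 / 0.514 = 1.349 d⁻¹.
After decay, C = 29.16 × e^(−kt) = 29.16 × 0.6798 = 19.82 mg/L.
At the second outfall, C = (3.170·19.82 + 0.09710·43.80) / (3.170 + 0.09710) = 20.54 mg/L.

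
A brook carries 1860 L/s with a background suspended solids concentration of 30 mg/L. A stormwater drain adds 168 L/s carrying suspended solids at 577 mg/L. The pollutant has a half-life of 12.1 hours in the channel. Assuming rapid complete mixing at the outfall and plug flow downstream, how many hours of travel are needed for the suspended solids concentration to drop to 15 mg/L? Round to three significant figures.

28.2 h

After mixing, C = (1860·30.00 + 168.0·577.0) / 2028 = 152700/2028 = 75.31 mg/L.
Half-life 12.1 h → k = ln 2 / 12.1 = 0.05728 h⁻¹ = 1.375 d⁻¹.
75.31·exp(−k·t) = 15 → t = ln(75.31/15)/k = 101400 s = 28.17 h.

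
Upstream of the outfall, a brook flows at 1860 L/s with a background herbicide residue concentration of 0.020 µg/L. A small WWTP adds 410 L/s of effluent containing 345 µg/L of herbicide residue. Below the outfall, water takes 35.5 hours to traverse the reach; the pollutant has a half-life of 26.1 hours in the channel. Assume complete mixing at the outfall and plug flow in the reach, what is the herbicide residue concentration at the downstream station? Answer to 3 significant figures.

After mixing, C = (1860·0.02000 + 410.0·345.0) / 2270 = 141500/2270 = 62.33 µg/L.
Half-life 26.1 h → k = ln 2 / 26.1 = 0.02656 h⁻¹ = 0.6374 d⁻¹.
Decay over the reach: 62.33·exp(−kt) = 62.33·0.3895 = 24.28 µg/L.

24.3 µg/L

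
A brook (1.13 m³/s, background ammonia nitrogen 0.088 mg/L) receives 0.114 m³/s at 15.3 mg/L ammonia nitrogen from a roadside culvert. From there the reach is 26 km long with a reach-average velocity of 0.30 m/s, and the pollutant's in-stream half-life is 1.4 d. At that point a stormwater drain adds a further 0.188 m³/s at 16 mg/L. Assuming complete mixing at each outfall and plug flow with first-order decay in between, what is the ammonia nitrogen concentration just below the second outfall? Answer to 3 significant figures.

2.88 mg/L

Flow-weighted average: C = (1.130·0.08800 + 0.1140·15.30) / 1.244 = 1.844/1.244 = 1.482 mg/L; combined flow 1.244 m³/s.
Travel time t = 26·1000 / 0.30 = 86670 s = 24.07 h.
Half-life 1.4 d → k = ln 2 / 1.4 = 0.4951 d⁻¹.
First-order decay: C = 1.482·exp(−k·t) = 1.482·0.6086 = 0.9019 mg/L.
Second outfall: C = (1.244·0.9019 + 0.1880·16.00)/1.432 = 2.884 mg/L.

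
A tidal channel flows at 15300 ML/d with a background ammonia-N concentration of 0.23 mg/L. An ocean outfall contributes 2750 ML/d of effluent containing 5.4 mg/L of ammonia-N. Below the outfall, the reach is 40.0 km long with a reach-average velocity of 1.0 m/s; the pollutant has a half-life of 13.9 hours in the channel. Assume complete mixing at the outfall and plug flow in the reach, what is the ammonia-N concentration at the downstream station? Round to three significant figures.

Mass balance: C = (15300·0.2300 + 2750·5.400) / 18050 = 18370/18050 = 1.018 mg/L.
Travel time t = 40.0·1000 / 1.0 = 40000 s = 11.11 h.
Half-life 13.9 h → k = ln 2 / 13.9 = 0.04987 h⁻¹ = 1.197 d⁻¹.
First-order decay: C = 1.018·exp(−k·t) = 1.018·0.5746 = 0.5848 mg/L.

0.585 mg/L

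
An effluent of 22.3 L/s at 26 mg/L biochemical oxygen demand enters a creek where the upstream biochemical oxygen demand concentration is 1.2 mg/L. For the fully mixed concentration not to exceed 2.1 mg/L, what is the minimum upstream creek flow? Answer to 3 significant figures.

Set C_mix = 2.1: (Q·1.200 + 22.30·26.00) / (Q + 22.30) = 2.1
→ Q = 22.30·(26.00 − 2.1)/(2.1 − 1.200) = 592.2 L/s.

592 L/s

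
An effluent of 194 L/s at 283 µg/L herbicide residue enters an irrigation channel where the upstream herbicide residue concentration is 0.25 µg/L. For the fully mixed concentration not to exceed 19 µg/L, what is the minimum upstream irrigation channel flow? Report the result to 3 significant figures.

2730 L/s

Set C_mix = 19: (Q·0.2500 + 194.0·283.0) / (Q + 194.0) = 19
→ Q = 194.0·(283.0 − 19)/(19 − 0.2500) = 2732 L/s.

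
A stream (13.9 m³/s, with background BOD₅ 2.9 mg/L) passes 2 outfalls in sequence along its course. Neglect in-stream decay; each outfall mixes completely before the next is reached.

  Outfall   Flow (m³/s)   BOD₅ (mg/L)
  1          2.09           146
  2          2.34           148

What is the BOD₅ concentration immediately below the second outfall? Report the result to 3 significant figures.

After outfall 1: Q = 13.90 + 2.090 = 15.99 m³/s; C = (13.90·2.900 + 2.090·146.0)/15.99 = 21.60 mg/L.
After outfall 2: Q = 15.99 + 2.340 = 18.33 m³/s; C = (15.99·21.60 + 2.340·148.0)/18.33 = 37.74 mg/L.

37.7 mg/L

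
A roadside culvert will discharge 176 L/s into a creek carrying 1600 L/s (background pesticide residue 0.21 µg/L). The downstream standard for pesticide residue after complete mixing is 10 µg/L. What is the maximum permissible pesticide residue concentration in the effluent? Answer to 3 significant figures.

99.0 µg/L

At the limit, (Qr·Cr + Qe·Cₑ)/(Qr + Qe) = 10:
Cₑ = (1776·10 − 1600·0.2100) / 176.0 = 99.00 µg/L.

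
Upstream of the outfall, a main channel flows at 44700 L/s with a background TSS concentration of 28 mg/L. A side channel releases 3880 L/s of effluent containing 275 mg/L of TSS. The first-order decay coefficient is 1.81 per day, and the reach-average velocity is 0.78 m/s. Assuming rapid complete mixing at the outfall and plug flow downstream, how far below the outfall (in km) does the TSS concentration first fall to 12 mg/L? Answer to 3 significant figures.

51.4 km

Mass balance: C = (44700·28.00 + 3880·275.0) / 48580 = 2319000/48580 = 47.73 mg/L.
Set 47.73·exp(−k·t) = 12 → t = ln(47.73/12)/k = 65900 s = 18.31 h.
Distance = v·t = 0.78·65900 = 51400 m = 51.40 km.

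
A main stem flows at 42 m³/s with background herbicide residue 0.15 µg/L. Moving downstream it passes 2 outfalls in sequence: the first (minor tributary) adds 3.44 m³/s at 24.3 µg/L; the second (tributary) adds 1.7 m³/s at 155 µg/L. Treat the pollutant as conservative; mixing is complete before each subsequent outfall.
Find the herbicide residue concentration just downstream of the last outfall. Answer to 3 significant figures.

After outfall 1: Q = 42.00 + 3.440 = 45.44 m³/s; C = (42.00·0.1500 + 3.440·24.30)/45.44 = 1.978 µg/L.
After outfall 2: Q = 45.44 + 1.700 = 47.14 m³/s; C = (45.44·1.978 + 1.700·155.0)/47.14 = 7.497 µg/L.

7.50 µg/L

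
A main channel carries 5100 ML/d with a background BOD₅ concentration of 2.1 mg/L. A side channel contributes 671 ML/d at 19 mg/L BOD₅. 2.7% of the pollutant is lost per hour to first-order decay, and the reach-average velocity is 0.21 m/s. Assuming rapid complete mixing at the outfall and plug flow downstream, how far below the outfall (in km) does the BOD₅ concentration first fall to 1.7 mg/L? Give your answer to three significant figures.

24.1 km

Mass balance: C = (5100·2.100 + 671.0·19.00) / 5771 = 23460/5771 = 4.065 mg/L.
2.7%/h lost → k = −ln(1 − 0.027) = 0.02737 h⁻¹.
Set 4.065·exp(−k·t) = 1.7 → t = ln(4.065/1.7)/k = 114700 s = 31.85 h.
Distance = v·t = 0.21·114700 = 24080 m = 24.08 km.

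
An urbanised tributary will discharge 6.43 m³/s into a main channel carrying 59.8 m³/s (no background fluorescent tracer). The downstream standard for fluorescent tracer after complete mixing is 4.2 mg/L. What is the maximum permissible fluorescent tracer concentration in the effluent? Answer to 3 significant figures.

At the limit, (Qr·Cr + Qe·Cₑ)/(Qr + Qe) = 4.2:
Cₑ = (66.23·4.2 − 59.80·0) / 6.430 = 43.26 mg/L.

43.3 mg/L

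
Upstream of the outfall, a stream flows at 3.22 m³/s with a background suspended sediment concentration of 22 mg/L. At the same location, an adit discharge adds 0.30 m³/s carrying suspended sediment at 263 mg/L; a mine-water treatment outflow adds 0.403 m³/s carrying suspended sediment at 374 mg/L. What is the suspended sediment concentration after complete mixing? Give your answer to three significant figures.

Mass balance: C = (3.220·22.00 + 0.3000·263.0 + 0.4030·374.0) / 3.923 = 300.5/3.923 = 76.59 mg/L.

76.6 mg/L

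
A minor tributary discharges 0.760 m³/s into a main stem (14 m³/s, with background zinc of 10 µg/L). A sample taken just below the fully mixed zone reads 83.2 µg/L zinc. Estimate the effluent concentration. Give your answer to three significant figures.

Mass balance: 14.00·10.00 + 0.7600·Cₑ = 14.76·83.20
→ Cₑ = (14.76·83.20 − 14.00·10.00) / 0.7600 = 1432 µg/L.

1430 µg/L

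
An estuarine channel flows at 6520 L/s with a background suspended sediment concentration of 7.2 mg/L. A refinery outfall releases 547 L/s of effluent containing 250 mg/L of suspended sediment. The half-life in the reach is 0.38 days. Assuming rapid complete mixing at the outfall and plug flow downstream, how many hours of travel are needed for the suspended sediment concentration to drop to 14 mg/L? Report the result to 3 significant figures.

8.14 h

Mass balance: C = (6520·7.200 + 547.0·250.0) / 7067 = 183700/7067 = 25.99 mg/L.
Half-life 0.38 d → k = ln 2 / 0.38 = 1.824 d⁻¹.
25.99·exp(−k·t) = 14 → t = ln(25.99/14)/k = 29310 s = 8.141 h.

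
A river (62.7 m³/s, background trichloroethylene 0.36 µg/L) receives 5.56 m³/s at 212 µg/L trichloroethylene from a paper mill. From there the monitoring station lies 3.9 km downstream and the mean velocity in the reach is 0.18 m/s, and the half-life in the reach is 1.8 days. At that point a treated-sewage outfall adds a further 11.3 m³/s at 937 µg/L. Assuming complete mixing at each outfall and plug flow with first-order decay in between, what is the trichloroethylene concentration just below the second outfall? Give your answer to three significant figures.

147 µg/L

Flow-weighted average: C = (62.70·0.3600 + 5.560·212.0) / 68.26 = 1201/68.26 = 17.60 µg/L; combined flow 68.26 m³/s.
Travel time t = 3.9·1000 / 0.18 = 21670 s = 6.019 h.
Half-life 1.8 d → k = ln 2 / 1.8 = 0.3851 d⁻¹.
Applying C = C₀e^(−kt): 17.60 × 0.9079 = 15.98 µg/L.
At the second outfall, C = (68.26·15.98 + 11.30·937.0) / (68.26 + 11.30) = 146.8 µg/L.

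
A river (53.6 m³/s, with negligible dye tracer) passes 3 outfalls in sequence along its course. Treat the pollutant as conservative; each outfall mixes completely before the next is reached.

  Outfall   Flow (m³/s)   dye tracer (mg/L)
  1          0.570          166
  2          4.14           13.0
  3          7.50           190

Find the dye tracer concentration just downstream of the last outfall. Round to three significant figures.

After outfall 1: Q = 53.60 + 0.5700 = 54.17 m³/s; C = (53.60·0 + 0.5700·166.0)/54.17 = 1.747 mg/L.
After outfall 2: Q = 54.17 + 4.140 = 58.31 m³/s; C = (54.17·1.747 + 4.140·13.00)/58.31 = 2.546 mg/L.
After outfall 3: Q = 58.31 + 7.500 = 65.81 m³/s; C = (58.31·2.546 + 7.500·190.0)/65.81 = 23.91 mg/L.

23.9 mg/L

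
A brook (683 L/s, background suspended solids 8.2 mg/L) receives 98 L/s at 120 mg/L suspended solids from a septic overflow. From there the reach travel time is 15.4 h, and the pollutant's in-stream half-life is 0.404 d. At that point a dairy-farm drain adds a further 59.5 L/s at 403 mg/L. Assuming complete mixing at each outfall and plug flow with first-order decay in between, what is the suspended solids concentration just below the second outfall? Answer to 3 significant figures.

Conservation of mass: C = (683.0·8.200 + 98.00·120.0) / 781.0 = 17360/781.0 = 22.23 mg/L; combined flow 781.0 L/s.
Half-life 0.404 d → k = ln 2 / 0.404 = 1.716 d⁻¹.
Applying C = C₀e^(−kt): 22.23 × 0.3326 = 7.393 mg/L.
Second outfall: C = (781.0·7.393 + 59.50·403.0)/840.5 = 35.40 mg/L.

35.4 mg/L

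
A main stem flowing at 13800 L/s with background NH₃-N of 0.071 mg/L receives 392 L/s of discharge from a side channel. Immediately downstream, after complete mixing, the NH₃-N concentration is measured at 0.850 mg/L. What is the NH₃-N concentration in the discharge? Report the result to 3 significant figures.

Mass balance: 13800·0.07100 + 392.0·Cₑ = 14190·0.8500
→ Cₑ = (14190·0.8500 − 13800·0.07100) / 392.0 = 28.27 mg/L.

28.3 mg/L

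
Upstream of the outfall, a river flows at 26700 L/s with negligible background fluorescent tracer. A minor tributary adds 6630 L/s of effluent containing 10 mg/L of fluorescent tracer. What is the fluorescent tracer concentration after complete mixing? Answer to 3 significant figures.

After mixing, C = (26700·0 + 6630·10.00) / 33330 = 66300/33330 = 1.989 mg/L.

1.99 mg/L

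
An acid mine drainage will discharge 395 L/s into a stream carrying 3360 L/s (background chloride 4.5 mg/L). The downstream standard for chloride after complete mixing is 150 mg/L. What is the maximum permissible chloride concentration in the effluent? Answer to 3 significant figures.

1390 mg/L

At the limit, (Qr·Cr + Qe·Cₑ)/(Qr + Qe) = 150:
Cₑ = (3755·150 − 3360·4.500) / 395.0 = 1388 mg/L.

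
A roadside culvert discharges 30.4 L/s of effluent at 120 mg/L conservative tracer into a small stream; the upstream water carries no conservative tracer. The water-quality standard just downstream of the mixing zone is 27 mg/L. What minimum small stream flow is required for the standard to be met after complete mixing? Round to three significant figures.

Set C_mix = 27: (Q·0 + 30.40·120.0) / (Q + 30.40) = 27
→ Q = 30.40·(120.0 − 27)/(27 − 0) = 104.7 L/s.

105 L/s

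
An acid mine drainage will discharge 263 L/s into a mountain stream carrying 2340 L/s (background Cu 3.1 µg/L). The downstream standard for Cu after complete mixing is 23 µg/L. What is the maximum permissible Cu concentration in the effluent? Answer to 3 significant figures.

At the limit, (Qr·Cr + Qe·Cₑ)/(Qr + Qe) = 23:
Cₑ = (2603·23 − 2340·3.100) / 263.0 = 200.1 µg/L.

200 µg/L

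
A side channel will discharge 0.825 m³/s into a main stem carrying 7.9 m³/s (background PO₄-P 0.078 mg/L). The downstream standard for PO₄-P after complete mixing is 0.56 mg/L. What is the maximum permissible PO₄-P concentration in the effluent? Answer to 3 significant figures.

At the limit, (Qr·Cr + Qe·Cₑ)/(Qr + Qe) = 0.56:
Cₑ = (8.725·0.56 − 7.900·0.07800) / 0.8250 = 5.176 mg/L.

5.18 mg/L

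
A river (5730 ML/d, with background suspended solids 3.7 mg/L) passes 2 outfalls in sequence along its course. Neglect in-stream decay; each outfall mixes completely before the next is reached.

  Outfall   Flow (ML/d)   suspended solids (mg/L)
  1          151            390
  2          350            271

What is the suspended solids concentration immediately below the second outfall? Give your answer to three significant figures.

After outfall 1: Q = 5730 + 151.0 = 5881 ML/d; C = (5730·3.700 + 151.0·390.0)/5881 = 13.62 mg/L.
After outfall 2: Q = 5881 + 350.0 = 6231 ML/d; C = (5881·13.62 + 350.0·271.0)/6231 = 28.08 mg/L.

28.1 mg/L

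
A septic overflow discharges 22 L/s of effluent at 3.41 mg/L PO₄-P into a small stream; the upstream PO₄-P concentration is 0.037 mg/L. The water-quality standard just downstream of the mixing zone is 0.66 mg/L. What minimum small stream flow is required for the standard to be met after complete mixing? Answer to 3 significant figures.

97.1 L/s

Set C_mix = 0.66: (Q·0.03700 + 22.00·3.410) / (Q + 22.00) = 0.66
→ Q = 22.00·(3.410 − 0.66)/(0.66 − 0.03700) = 97.11 L/s.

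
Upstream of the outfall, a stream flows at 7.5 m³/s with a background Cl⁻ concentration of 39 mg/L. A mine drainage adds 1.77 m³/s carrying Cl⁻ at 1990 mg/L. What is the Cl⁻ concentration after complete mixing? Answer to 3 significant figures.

Conservation of mass: C = (7.500·39.00 + 1.770·1990) / 9.270 = 3815/9.270 = 411.5 mg/L.

412 mg/L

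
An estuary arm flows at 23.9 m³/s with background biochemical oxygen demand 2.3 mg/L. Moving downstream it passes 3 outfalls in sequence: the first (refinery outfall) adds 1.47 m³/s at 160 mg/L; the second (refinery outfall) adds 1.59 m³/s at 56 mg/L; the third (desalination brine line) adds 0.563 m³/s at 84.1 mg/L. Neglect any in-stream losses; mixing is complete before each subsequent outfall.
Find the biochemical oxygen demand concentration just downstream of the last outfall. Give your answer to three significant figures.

Outfall 1: combined Q = 25.37 m³/s; C = (23.90·2.300 + 1.470·160.0)/25.37 = 11.44 mg/L.
Outfall 2: combined Q = 26.96 m³/s; C = (25.37·11.44 + 1.590·56.00)/26.96 = 14.07 mg/L.
Outfall 3: combined Q = 27.52 m³/s; C = (26.96·14.07 + 0.5630·84.10)/27.52 = 15.50 mg/L.

15.5 mg/L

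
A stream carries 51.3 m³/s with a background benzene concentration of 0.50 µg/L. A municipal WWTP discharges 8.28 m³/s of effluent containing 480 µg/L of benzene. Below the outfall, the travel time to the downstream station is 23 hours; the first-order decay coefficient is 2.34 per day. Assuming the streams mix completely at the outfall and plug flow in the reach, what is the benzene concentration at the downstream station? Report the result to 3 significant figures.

Flow-weighted average: C = (51.30·0.5000 + 8.280·480.0) / 59.58 = 4000/59.58 = 67.14 µg/L.
Decay over the reach: 67.14·exp(−kt) = 67.14·0.1062 = 7.130 µg/L.

7.13 µg/L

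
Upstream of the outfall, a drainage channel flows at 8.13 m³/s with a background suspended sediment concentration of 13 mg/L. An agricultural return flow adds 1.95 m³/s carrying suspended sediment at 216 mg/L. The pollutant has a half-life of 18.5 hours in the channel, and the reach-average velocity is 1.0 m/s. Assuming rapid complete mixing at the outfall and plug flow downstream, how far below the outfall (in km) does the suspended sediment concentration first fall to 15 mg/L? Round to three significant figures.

Mixed concentration C = ΣQC/ΣQ = (8.130·13.00 + 1.950·216.0) / 10.08 = 526.9/10.08 = 52.27 mg/L.
Half-life 18.5 h → k = ln 2 / 18.5 = 0.03747 h⁻¹ = 0.8992 d⁻¹.
Set 52.27·exp(−k·t) = 15 → t = ln(52.27/15)/k = 119900 s = 33.32 h.
Distance = v·t = 1.0·119900 = 119900 m = 119.9 km.

120 km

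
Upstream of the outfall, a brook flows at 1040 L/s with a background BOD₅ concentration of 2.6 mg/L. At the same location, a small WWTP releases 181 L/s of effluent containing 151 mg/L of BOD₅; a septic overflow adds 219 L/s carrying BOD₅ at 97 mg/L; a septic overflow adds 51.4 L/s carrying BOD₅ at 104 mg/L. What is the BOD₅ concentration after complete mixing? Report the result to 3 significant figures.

38.0 mg/L

Conservation of mass: C = (1040·2.600 + 181.0·151.0 + 219.0·97.00 + 51.40·104.0) / 1491 = 56620/1491 = 37.97 mg/L.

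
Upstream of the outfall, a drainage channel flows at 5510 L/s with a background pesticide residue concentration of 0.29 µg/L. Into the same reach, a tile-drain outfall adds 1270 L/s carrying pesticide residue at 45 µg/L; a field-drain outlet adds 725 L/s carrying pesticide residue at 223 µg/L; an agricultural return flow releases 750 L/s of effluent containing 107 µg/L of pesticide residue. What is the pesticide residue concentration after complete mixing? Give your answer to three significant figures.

Mass balance: C = (5510·0.2900 + 1270·45.00 + 725.0·223.0 + 750.0·107.0) / 8255 = 300700/8255 = 36.42 µg/L.

36.4 µg/L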